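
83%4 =3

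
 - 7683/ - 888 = 2561/296 = 8.65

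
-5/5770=-1/1154 = - 0.00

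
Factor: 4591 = 4591^1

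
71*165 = 11715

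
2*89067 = 178134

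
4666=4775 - 109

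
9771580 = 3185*3068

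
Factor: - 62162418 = - 2^1*3^1*10360403^1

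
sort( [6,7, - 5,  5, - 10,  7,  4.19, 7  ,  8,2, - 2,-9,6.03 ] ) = [ - 10, - 9,  -  5, - 2,2, 4.19,5,6,6.03, 7,7 , 7,8]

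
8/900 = 2/225= 0.01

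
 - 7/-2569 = 1/367 = 0.00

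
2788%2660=128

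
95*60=5700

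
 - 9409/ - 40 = 9409/40  =  235.22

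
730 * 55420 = 40456600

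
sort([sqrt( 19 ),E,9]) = [ E, sqrt(19 ),9]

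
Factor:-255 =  - 3^1 * 5^1*17^1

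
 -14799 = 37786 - 52585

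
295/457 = 295/457 =0.65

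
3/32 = 3/32 = 0.09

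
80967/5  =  80967/5 = 16193.40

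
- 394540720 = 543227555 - 937768275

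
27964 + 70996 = 98960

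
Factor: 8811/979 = 9= 3^2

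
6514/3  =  6514/3 = 2171.33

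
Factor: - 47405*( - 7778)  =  2^1*5^1*19^1*499^1*3889^1= 368716090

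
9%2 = 1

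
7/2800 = 1/400 = 0.00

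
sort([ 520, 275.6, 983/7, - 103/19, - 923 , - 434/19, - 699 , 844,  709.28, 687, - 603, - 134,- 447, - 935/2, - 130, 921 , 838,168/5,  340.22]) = [ - 923, - 699, - 603, -935/2,-447, - 134,  -  130,-434/19,  -  103/19,  168/5,983/7, 275.6,  340.22,520,687, 709.28, 838 , 844, 921]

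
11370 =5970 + 5400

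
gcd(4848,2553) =3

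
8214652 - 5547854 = 2666798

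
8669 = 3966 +4703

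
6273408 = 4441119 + 1832289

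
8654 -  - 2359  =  11013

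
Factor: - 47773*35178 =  - 2^1*3^1*11^2*13^1*41^1  *  43^1*101^1  =  - 1680558594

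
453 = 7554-7101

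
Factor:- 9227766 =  - 2^1*3^1*1537961^1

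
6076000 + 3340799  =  9416799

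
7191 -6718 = 473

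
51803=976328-924525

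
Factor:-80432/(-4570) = 2^3*5^( - 1)*11^1 = 88/5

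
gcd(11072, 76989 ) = 1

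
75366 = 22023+53343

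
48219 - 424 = 47795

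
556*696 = 386976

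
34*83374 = 2834716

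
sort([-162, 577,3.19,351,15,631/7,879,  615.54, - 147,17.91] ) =[- 162,- 147,3.19,15,17.91,631/7, 351,577,615.54,879 ] 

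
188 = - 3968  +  4156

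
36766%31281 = 5485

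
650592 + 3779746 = 4430338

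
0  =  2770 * 0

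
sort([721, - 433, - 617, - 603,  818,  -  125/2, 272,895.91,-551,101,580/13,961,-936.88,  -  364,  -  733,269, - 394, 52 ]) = [  -  936.88,-733 , - 617,  -  603 , - 551,  -  433,-394,-364,  -  125/2,580/13,52 , 101, 269, 272, 721 , 818,895.91, 961 ]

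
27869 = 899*31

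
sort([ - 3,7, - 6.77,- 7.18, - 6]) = [ - 7.18, - 6.77, - 6, - 3,  7]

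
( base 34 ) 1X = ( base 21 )34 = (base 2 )1000011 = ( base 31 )25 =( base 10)67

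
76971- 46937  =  30034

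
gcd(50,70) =10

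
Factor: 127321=127321^1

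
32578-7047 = 25531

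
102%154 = 102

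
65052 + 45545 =110597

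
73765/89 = 73765/89= 828.82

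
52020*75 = 3901500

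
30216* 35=1057560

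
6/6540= 1/1090 = 0.00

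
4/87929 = 4/87929 = 0.00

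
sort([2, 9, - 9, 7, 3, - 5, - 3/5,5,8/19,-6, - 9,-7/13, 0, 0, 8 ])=[ - 9,  -  9, - 6, - 5, - 3/5, - 7/13, 0 , 0,8/19, 2,3,  5,  7, 8,9 ]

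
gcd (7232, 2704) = 16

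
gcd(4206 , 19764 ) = 6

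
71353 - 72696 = -1343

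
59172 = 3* 19724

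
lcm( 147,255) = 12495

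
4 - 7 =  - 3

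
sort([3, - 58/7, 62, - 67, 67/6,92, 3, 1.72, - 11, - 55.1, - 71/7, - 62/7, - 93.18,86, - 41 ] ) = [-93.18, - 67, - 55.1,-41, - 11, - 71/7, - 62/7, - 58/7, 1.72, 3, 3, 67/6, 62,86, 92 ]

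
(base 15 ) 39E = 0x338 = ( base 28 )11c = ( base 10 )824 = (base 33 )ow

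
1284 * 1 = 1284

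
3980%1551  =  878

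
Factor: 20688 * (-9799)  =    -  202721712=- 2^4*3^1 *41^1*239^1*431^1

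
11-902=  - 891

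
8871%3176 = 2519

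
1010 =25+985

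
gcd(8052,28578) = 66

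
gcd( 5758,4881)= 1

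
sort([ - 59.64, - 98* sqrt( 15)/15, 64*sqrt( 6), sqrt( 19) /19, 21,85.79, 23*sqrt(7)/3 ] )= [-59.64, - 98*sqrt(15) /15, sqrt ( 19 )/19,23*sqrt(7) /3, 21,85.79, 64 *sqrt (6 )]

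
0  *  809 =0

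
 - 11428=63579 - 75007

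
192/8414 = 96/4207 = 0.02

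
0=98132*0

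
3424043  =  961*3563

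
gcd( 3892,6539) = 1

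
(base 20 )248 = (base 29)11I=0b1101111000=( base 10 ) 888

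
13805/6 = 13805/6 = 2300.83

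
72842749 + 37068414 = 109911163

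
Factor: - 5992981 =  - 263^1*22787^1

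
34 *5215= 177310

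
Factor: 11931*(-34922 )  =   - 2^1*3^1 * 19^1*41^1*97^1*919^1 = - 416654382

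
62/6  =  31/3 = 10.33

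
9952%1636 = 136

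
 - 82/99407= - 1 + 99325/99407 = - 0.00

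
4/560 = 1/140 = 0.01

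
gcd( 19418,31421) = 1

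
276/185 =276/185= 1.49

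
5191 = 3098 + 2093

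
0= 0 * 11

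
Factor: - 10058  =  -2^1*47^1*  107^1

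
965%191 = 10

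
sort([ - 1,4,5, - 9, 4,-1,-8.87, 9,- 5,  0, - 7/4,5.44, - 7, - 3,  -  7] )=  [ - 9, - 8.87, - 7,  -  7, - 5, - 3, - 7/4, - 1, - 1,0, 4, 4,5, 5.44,9]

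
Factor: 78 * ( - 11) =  - 2^1 * 3^1*11^1* 13^1 = - 858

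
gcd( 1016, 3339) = 1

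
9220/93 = 9220/93 = 99.14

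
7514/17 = 442 = 442.00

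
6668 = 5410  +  1258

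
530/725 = 106/145 = 0.73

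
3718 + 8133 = 11851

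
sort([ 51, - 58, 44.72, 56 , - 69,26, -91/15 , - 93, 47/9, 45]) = [ - 93,  -  69, - 58, - 91/15, 47/9, 26, 44.72, 45,51,56]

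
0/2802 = 0= 0.00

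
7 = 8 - 1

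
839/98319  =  839/98319 =0.01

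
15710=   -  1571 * ( - 10) 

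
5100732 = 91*56052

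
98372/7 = 98372/7 = 14053.14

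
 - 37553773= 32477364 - 70031137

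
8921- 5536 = 3385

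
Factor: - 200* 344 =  - 2^6*5^2 * 43^1  =  - 68800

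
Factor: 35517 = 3^1*11839^1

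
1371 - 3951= - 2580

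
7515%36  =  27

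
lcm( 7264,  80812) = 646496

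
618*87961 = 54359898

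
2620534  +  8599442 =11219976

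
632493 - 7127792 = - 6495299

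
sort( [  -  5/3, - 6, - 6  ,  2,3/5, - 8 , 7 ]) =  [ - 8,  -  6, - 6, - 5/3,3/5,2, 7 ]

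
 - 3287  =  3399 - 6686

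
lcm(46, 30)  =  690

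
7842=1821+6021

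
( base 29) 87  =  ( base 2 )11101111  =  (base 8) 357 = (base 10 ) 239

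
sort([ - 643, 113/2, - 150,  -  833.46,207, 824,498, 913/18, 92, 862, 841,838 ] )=[ - 833.46, - 643, - 150,913/18,113/2, 92, 207, 498, 824,838,841, 862]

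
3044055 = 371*8205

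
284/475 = 284/475  =  0.60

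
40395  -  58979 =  - 18584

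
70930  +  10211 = 81141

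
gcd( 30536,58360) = 8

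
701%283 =135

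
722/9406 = 361/4703  =  0.08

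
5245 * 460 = 2412700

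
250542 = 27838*9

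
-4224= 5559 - 9783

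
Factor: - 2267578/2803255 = -2^1*5^ ( - 1)* 7^( - 1)*13^ ( - 1)*61^ ( - 1)*101^( - 1)*1133789^1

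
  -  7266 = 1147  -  8413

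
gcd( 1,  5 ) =1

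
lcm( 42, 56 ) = 168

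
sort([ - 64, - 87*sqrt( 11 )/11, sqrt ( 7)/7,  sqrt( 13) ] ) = [ - 64, - 87 * sqrt(11) /11, sqrt (7)/7 , sqrt(13)]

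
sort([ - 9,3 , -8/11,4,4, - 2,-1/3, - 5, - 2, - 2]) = [- 9, - 5, -2, - 2 , - 2, - 8/11,-1/3,3,4, 4]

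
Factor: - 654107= - 654107^1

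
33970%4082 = 1314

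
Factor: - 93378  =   - 2^1*3^1* 79^1*197^1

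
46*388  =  17848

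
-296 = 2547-2843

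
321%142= 37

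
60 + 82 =142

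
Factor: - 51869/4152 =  - 2^(-3 )*3^( - 1)* 173^( - 1)*51869^1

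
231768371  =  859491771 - 627723400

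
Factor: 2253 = 3^1*751^1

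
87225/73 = 1194 + 63/73 = 1194.86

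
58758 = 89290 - 30532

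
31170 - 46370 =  - 15200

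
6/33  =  2/11  =  0.18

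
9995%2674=1973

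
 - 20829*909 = - 18933561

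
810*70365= 56995650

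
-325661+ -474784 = - 800445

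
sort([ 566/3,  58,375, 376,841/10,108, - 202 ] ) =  [-202, 58 , 841/10, 108, 566/3,375, 376]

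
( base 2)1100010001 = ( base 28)101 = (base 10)785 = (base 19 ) 236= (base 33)nq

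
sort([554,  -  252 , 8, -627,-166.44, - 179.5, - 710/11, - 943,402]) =[-943, - 627, - 252, - 179.5,  -  166.44, - 710/11 , 8, 402 , 554]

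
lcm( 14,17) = 238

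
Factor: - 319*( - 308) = 2^2 * 7^1*11^2*29^1= 98252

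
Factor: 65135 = 5^1*7^1*1861^1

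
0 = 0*45626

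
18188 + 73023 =91211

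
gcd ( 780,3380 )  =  260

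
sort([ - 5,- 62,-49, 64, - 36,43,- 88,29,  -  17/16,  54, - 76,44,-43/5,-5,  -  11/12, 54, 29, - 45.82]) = [-88,-76, - 62, - 49, - 45.82, - 36, - 43/5,  -  5 , - 5,-17/16,-11/12,  29,29,43, 44, 54, 54, 64] 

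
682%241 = 200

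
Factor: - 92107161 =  - 3^2*29^2*43^1 * 283^1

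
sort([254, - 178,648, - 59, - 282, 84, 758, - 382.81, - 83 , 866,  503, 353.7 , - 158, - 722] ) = [ - 722,-382.81, - 282, - 178,  -  158, - 83, - 59,84, 254, 353.7,503, 648,758, 866 ] 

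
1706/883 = 1706/883= 1.93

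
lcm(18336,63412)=1521888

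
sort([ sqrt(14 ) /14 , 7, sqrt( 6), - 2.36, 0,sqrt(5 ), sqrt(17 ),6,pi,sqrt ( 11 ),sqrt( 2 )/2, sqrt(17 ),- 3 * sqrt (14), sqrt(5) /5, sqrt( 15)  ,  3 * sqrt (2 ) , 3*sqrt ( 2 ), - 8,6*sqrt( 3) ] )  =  [ - 3*sqrt( 14 ),  -  8,-2.36, 0 , sqrt( 14) /14,sqrt(5 )/5,sqrt( 2 ) /2,sqrt(5),sqrt( 6), pi, sqrt(11 ) , sqrt(15 ), sqrt(17 ),sqrt(17 ),3*sqrt( 2 ),3*sqrt(2 ), 6,7,6*sqrt( 3) ]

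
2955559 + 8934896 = 11890455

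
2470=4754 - 2284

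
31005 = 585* 53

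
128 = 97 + 31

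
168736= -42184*( - 4)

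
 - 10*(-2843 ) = 28430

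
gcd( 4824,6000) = 24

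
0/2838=0 = 0.00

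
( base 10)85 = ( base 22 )3J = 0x55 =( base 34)2h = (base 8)125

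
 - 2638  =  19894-22532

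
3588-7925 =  - 4337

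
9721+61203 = 70924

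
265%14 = 13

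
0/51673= 0 = 0.00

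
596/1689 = 596/1689  =  0.35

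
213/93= 71/31 =2.29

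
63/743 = 63/743 = 0.08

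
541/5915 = 541/5915 = 0.09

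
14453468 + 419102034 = 433555502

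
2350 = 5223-2873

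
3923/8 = 490+3/8 = 490.38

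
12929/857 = 12929/857 = 15.09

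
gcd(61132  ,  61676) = 68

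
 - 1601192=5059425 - 6660617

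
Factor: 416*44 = 2^7*11^1 * 13^1 = 18304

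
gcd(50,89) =1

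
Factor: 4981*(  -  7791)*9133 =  - 354424066143= -3^1*7^2* 17^1*53^1*293^1 * 9133^1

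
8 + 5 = 13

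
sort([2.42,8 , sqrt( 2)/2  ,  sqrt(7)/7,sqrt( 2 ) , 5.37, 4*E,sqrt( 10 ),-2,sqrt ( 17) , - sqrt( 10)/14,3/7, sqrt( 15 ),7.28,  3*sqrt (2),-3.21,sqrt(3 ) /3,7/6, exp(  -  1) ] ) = [ - 3.21 , - 2, - sqrt (10)/14,exp(-1 ),sqrt ( 7 ) /7,  3/7,sqrt(3 )/3,sqrt( 2 ) /2, 7/6,sqrt ( 2),  2.42 , sqrt(10 ),  sqrt( 15) , sqrt( 17),  3*sqrt( 2), 5.37, 7.28, 8  ,  4*E] 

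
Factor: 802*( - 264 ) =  - 211728 = - 2^4*3^1*11^1*401^1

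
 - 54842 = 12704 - 67546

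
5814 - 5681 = 133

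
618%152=10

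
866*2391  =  2070606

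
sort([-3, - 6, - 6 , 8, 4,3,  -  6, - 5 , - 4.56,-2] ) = [ - 6, - 6, - 6, - 5, - 4.56,-3,-2, 3, 4, 8]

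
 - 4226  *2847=  -  12031422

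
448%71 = 22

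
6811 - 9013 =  - 2202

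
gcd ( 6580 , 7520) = 940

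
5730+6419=12149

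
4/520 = 1/130 = 0.01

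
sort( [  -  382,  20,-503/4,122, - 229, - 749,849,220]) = [ - 749, - 382,  -  229, - 503/4,20, 122, 220, 849 ]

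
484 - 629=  -145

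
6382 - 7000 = -618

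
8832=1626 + 7206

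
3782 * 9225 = 34888950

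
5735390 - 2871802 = 2863588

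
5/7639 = 5/7639 = 0.00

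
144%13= 1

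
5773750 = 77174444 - 71400694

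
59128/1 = 59128 = 59128.00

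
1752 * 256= 448512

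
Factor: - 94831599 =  - 3^1 * 23^1*67^1 *73^1*281^1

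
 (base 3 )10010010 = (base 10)2271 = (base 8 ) 4337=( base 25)3FL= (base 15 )A16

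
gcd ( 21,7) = 7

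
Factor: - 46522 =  - 2^1*7^1*3323^1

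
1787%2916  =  1787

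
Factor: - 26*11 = - 2^1*11^1  *13^1 = - 286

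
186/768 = 31/128 = 0.24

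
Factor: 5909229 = 3^2*23^1*28547^1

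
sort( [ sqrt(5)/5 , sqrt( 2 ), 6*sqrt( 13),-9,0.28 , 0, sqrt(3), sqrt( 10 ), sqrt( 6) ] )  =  [ - 9, 0, 0.28, sqrt( 5 )/5, sqrt(2),  sqrt(3)  ,  sqrt(6), sqrt(10 ),6*sqrt( 13 )] 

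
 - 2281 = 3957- 6238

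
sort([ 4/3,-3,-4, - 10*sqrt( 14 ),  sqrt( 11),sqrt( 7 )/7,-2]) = [ -10 * sqrt( 14) , - 4,- 3, - 2  ,  sqrt( 7)/7,4/3,sqrt( 11)]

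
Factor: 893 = 19^1 * 47^1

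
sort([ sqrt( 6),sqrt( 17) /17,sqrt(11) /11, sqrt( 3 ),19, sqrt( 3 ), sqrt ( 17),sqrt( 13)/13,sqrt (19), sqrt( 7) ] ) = [sqrt(17 )/17,sqrt( 13)/13 , sqrt(11 ) /11,sqrt(3),sqrt( 3),sqrt(6 ), sqrt(7), sqrt(17),sqrt( 19), 19]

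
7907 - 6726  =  1181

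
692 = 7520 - 6828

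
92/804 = 23/201 = 0.11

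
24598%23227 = 1371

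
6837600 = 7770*880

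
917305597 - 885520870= 31784727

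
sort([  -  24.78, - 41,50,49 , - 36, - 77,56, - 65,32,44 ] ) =[ -77, - 65,-41, - 36, - 24.78,32,  44,49 , 50, 56]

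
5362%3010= 2352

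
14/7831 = 14/7831  =  0.00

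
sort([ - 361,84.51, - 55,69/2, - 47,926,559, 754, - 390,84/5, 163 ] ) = [ - 390, - 361,-55,  -  47,84/5,69/2,84.51, 163, 559,754,  926 ] 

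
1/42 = 1/42 = 0.02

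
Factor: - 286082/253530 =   -  3^(  -  4 )*5^(- 1)*457^1 = - 457/405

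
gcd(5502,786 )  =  786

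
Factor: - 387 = -3^2*43^1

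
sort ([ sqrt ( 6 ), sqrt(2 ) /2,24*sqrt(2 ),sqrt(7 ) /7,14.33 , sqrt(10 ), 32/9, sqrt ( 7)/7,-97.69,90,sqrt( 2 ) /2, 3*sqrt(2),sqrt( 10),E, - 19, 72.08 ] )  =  [ - 97.69, - 19, sqrt(7) /7, sqrt ( 7) /7, sqrt( 2)/2,sqrt( 2 ) /2,  sqrt(6), E, sqrt(10) , sqrt( 10 ), 32/9,3 * sqrt(2), 14.33,  24*sqrt( 2 ), 72.08,90]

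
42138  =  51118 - 8980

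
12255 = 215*57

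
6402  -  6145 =257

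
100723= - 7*( - 14389 ) 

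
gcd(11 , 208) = 1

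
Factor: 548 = 2^2*137^1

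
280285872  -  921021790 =-640735918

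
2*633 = 1266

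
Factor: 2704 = 2^4 * 13^2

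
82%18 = 10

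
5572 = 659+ 4913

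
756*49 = 37044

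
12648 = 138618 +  - 125970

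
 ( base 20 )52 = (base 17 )60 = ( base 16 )66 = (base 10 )102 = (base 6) 250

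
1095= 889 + 206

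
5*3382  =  16910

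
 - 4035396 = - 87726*46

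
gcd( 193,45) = 1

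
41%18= 5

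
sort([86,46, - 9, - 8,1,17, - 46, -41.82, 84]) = [ - 46,-41.82, - 9,-8, 1,  17, 46,84,86 ]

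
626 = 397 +229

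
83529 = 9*9281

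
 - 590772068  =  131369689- 722141757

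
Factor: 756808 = 2^3*13^1*19^1*383^1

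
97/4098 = 97/4098 = 0.02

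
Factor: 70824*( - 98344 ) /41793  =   - 2^6*13^1*19^1*227^1*647^1*13931^ ( - 1) = - 2321705152/13931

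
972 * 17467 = 16977924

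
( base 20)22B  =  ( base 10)851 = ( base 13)506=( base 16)353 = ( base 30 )sb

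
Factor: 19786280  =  2^3*5^1 *71^1*6967^1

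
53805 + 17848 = 71653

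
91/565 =91/565  =  0.16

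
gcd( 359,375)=1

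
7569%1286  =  1139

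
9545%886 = 685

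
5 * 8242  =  41210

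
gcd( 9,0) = 9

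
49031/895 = 54 + 701/895 = 54.78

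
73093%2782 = 761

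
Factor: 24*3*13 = 936 = 2^3  *  3^2*13^1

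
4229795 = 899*4705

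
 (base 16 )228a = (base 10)8842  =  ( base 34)7M2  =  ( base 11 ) 6709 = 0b10001010001010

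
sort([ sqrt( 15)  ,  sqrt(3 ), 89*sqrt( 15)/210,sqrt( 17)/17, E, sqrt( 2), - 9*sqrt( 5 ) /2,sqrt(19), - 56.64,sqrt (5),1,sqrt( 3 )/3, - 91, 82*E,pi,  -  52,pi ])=[ - 91,-56.64, - 52, - 9*sqrt(5)/2,sqrt( 17 )/17, sqrt( 3)/3, 1, sqrt( 2),89*sqrt( 15)/210,  sqrt( 3),sqrt(5), E, pi,pi, sqrt(15) , sqrt(19 ),82*E ] 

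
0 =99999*0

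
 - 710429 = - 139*5111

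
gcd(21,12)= 3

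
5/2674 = 5/2674= 0.00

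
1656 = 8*207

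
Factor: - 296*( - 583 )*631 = 2^3*11^1 * 37^1*53^1*631^1 = 108890408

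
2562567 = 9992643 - 7430076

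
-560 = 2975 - 3535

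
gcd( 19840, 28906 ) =2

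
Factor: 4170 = 2^1 * 3^1* 5^1 * 139^1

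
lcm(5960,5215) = 41720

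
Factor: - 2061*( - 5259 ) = 3^3*229^1*1753^1 = 10838799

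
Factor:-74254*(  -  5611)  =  2^1*31^1*137^1*181^1*271^1 = 416639194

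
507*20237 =10260159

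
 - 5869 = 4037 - 9906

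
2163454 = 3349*646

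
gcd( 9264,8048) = 16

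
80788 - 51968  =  28820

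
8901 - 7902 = 999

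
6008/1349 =4 + 612/1349  =  4.45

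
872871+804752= 1677623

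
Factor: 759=3^1 * 11^1*23^1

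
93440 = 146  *640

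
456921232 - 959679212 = -502757980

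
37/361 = 37/361 = 0.10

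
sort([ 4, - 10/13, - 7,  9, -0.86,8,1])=[  -  7, - 0.86 , - 10/13, 1, 4, 8,  9 ] 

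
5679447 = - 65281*( - 87 )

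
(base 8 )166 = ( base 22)58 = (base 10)118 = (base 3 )11101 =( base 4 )1312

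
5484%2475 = 534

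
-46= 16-62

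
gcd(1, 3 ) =1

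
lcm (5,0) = 0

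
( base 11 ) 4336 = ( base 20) e66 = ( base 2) 1011001011110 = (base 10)5726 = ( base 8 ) 13136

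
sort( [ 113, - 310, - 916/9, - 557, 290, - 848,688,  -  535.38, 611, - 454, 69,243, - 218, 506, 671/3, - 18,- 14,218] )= [-848, - 557, - 535.38, - 454, - 310, -218, - 916/9  , - 18, - 14,69,113 , 218, 671/3,  243,290,506,611, 688 ] 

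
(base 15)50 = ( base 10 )75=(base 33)29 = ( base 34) 27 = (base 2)1001011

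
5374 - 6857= - 1483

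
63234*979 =61906086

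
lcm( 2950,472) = 11800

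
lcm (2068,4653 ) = 18612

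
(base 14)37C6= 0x2632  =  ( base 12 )57aa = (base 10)9778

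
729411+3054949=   3784360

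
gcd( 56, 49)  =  7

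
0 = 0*7361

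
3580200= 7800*459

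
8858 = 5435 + 3423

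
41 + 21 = 62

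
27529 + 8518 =36047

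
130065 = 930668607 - 930538542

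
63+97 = 160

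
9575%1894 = 105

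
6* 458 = 2748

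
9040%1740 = 340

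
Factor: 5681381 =5681381^1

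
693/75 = 9 + 6/25 = 9.24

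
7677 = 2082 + 5595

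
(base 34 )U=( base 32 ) U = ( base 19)1B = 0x1E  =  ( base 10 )30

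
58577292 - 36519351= 22057941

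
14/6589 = 14/6589 = 0.00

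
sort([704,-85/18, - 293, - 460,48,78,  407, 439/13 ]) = [ -460, - 293, - 85/18, 439/13,48, 78, 407, 704]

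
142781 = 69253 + 73528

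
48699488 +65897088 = 114596576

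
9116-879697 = -870581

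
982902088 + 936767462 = 1919669550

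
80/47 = 80/47= 1.70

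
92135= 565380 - 473245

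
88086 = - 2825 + 90911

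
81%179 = 81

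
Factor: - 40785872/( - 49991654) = 2^3 * 31^( -1 )*389^1*6553^1*806317^ ( - 1 ) =20392936/24995827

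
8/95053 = 8/95053 = 0.00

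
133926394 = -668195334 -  - 802121728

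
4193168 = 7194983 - 3001815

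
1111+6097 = 7208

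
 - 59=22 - 81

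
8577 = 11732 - 3155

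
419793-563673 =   -  143880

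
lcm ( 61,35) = 2135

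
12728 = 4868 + 7860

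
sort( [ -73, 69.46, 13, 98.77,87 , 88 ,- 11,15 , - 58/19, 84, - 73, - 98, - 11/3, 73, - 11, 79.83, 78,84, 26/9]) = [ - 98,  -  73, - 73,-11,-11,-11/3, - 58/19, 26/9,13,15,69.46 , 73 , 78, 79.83, 84, 84, 87, 88, 98.77 ] 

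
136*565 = 76840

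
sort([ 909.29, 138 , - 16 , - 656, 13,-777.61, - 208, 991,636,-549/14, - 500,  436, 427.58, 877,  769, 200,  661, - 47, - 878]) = [ - 878, - 777.61, - 656, - 500, - 208, - 47 , - 549/14, - 16, 13, 138, 200,427.58, 436,636, 661, 769, 877,909.29,991 ] 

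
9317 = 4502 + 4815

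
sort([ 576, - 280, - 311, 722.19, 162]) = [ - 311, - 280, 162, 576, 722.19 ] 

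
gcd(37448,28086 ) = 9362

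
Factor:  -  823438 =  - 2^1* 7^1* 11^1* 5347^1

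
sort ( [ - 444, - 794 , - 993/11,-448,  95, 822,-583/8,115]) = [ - 794,-448,  -  444, - 993/11,- 583/8, 95,115, 822 ]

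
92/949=92/949 = 0.10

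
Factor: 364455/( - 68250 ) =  - 267/50 = - 2^ ( - 1)*3^1*5^( -2 )*89^1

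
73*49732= 3630436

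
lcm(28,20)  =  140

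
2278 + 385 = 2663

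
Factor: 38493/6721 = 3^2*7^1*11^( - 1) =63/11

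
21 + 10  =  31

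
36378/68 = 534 + 33/34 = 534.97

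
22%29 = 22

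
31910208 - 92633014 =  - 60722806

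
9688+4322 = 14010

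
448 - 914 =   -  466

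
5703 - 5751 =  - 48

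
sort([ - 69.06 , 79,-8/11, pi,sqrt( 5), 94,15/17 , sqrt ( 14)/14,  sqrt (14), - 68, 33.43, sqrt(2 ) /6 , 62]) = [-69.06, - 68,  -  8/11,sqrt (2)/6 , sqrt(14)/14,  15/17,sqrt (5), pi,sqrt (14 ) , 33.43, 62, 79, 94 ] 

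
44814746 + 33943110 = 78757856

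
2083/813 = 2083/813=2.56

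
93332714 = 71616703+21716011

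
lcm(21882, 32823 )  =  65646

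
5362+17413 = 22775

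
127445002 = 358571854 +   -  231126852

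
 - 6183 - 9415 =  - 15598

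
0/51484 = 0 = 0.00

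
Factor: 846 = 2^1 *3^2*47^1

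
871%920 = 871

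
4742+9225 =13967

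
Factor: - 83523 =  - 3^1*11^1*2531^1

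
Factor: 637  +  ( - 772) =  - 135 = - 3^3*5^1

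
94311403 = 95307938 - 996535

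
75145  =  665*113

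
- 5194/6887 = -1  +  1693/6887 =-0.75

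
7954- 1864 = 6090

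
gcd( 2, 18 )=2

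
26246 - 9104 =17142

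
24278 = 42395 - 18117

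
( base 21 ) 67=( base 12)b1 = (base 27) 4p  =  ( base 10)133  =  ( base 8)205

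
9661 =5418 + 4243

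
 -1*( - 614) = 614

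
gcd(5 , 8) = 1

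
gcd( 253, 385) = 11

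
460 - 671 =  - 211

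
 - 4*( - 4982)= 19928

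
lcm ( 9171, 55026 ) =55026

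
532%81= 46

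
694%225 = 19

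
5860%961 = 94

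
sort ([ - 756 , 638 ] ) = [- 756, 638 ] 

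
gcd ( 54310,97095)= 5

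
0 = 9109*0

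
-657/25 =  - 27 + 18/25 = - 26.28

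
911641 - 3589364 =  - 2677723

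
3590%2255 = 1335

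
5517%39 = 18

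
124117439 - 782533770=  - 658416331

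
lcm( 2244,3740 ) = 11220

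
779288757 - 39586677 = 739702080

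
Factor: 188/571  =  2^2*47^1*571^( - 1)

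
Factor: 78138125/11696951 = 5^4*7^( - 1) * 13^1*19^( - 1)*31^( - 1)*59^1*163^1*2837^( - 1) 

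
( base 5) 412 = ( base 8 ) 153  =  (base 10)107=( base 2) 1101011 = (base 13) 83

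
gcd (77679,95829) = 3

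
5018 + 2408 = 7426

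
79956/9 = 8884 = 8884.00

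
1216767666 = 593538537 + 623229129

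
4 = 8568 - 8564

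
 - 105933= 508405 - 614338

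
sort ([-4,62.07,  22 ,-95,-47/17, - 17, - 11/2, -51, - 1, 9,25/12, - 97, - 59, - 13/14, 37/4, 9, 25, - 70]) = [ - 97, - 95, - 70, - 59, - 51, - 17, - 11/2, - 4, - 47/17,  -  1,  -  13/14, 25/12, 9 , 9, 37/4, 22 , 25, 62.07 ]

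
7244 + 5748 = 12992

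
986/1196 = 493/598 = 0.82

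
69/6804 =23/2268 = 0.01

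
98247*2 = 196494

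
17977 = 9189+8788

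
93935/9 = 93935/9 = 10437.22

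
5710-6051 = - 341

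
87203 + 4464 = 91667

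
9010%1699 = 515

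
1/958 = 1/958 = 0.00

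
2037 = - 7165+9202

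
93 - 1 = 92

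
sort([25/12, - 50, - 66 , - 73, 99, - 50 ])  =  [ - 73, - 66, - 50, - 50,25/12, 99 ] 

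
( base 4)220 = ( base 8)50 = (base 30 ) 1A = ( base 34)16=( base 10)40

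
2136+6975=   9111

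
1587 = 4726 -3139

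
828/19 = 43+ 11/19= 43.58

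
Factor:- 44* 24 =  -1056 = -2^5*3^1*11^1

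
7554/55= 7554/55  =  137.35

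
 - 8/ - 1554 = 4/777=0.01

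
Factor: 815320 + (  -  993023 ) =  - 177703 = -83^1*2141^1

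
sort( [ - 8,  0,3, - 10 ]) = [ - 10, - 8, 0,3]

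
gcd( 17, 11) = 1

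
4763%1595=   1573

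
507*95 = 48165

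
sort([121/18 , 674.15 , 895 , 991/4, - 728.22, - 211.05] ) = [ - 728.22 , - 211.05, 121/18,991/4,674.15,895]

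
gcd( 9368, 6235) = 1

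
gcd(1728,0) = 1728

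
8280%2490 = 810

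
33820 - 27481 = 6339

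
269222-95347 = 173875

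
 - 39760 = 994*(-40) 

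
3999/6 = 666 + 1/2 = 666.50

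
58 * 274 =15892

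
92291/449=92291/449 = 205.55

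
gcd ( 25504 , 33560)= 8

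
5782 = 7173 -1391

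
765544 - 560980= 204564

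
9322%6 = 4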